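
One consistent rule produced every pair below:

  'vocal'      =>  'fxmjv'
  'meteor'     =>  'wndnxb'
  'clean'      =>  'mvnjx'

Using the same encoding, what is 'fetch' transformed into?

pndmr

The shift depends on letter class: consonant v→f is +10, but vowel o→x is +9. The rule splits by letter class: vowels +9, consonants +10.
Applying it to fetch: f(cons)+10=p, e(vowel)+9=n, t(cons)+10=d, c(cons)+10=m, h(cons)+10=r.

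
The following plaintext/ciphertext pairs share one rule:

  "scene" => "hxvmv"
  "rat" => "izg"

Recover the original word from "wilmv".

Each pair mirrors across the alphabet (s↔h, c↔x, e↔v): positions sum to 25. This is the alphabet-reversal cipher (Atbash): a becomes z, b becomes y, etc.
Reversing it on wilmv: w↔d, i↔r, l↔o, m↔n, v↔e.

drone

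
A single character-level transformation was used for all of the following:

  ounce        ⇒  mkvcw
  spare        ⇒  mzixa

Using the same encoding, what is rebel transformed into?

Two steps: reverse the string, then apply a Caesar shift of +8.
For rebel: reverse → leber; then shift: l+8=t, e+8=m, b+8=j, e+8=m, r+8=z.

tmjmz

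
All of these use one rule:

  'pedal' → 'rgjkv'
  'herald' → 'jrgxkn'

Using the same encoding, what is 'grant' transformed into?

The output letters match the input read backwards, each shifted +6: pedal reversed is ladep. Two steps: reverse the string, then apply a Caesar shift of +6.
On grant: reverse → tnarg; then shift: t+6=z, n+6=t, a+6=g, r+6=x, g+6=m.

ztgxm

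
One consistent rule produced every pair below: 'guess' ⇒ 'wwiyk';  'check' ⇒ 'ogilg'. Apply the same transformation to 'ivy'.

czm

The output letters match the input read backwards, each shifted +4: guess reversed is sseug. Two steps: reverse the string, then apply a Caesar shift of +4.
Applying it to ivy: reverse → yvi; then shift: y+4=c, v+4=z, i+4=m.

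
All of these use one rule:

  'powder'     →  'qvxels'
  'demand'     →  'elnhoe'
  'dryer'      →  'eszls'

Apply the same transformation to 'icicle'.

The shift depends on letter class: consonant p→q is +1, but vowel o→v is +7. Vowels shift forward by 7 and consonants shift forward by 1.
On icicle: i(vowel)+7=p, c(cons)+1=d, i(vowel)+7=p, c(cons)+1=d, l(cons)+1=m, e(vowel)+7=l.

pdpdml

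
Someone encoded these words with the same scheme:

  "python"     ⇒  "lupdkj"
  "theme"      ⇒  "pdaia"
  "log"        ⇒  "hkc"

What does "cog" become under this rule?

Compare letters: p→l is +22, y→u is +22, t→p is +22 — a constant shift. Every letter moves 22 places later in the alphabet, wrapping around z→a.
For cog: c+22=y, o+22=k, g+22=c.

ykc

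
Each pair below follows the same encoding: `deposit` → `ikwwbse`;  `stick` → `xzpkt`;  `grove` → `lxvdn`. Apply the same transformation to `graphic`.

lxhxqsn

Each letter shifts forward by (position + 5), i.e. 5, 6, 7, … — the shift grows by one for each successive letter.
On graphic: g+5=l, r+6=x, a+7=h, p+8=x, h+9=q, i+10=s, c+11=n.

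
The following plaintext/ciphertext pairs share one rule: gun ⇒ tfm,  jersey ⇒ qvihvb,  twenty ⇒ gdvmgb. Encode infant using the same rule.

Each pair mirrors across the alphabet (g↔t, u↔f, n↔m): positions sum to 25. Letters are reflected about the middle of the alphabet (position → 25−position): Atbash.
On infant: i↔r, n↔m, f↔u, a↔z, n↔m, t↔g.

rmuzmg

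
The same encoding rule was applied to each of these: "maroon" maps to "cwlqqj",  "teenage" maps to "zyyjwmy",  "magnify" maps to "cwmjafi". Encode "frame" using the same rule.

m(12)→c(2) and a(0)→w(22) fit y≡7x+22 (mod 26); the inverse of 7 mod 26 is 15. This is an affine cipher: with a=0,…,z=25, each position x becomes (7x+22) mod 26.
On frame: f(5)→7·5+22≡5=f; r(17)→7·17+22≡11=l; a(0)→7·0+22≡22=w; m(12)→7·12+22≡2=c; e(4)→7·4+22≡24=y (all mod 26).

flwcy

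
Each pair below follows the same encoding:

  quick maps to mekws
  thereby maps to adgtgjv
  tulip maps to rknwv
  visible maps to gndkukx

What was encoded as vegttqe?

correct

The output letters match the input read backwards, each shifted +2: quick reversed is kciuq. The word is reversed, then every letter is shifted forward by 2.
Reversing it on vegttqe: shift back: v−2=t, e−2=c, g−2=e, t−2=r, t−2=r, q−2=o, e−2=c → tcerroc; then reverse → correct.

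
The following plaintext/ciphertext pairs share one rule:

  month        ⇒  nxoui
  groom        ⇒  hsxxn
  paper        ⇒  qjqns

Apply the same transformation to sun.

Two shifts are in play — +9 for a/e/i/o/u, +1 for every other letter.
Applying it to sun: s(cons)+1=t, u(vowel)+9=d, n(cons)+1=o.

tdo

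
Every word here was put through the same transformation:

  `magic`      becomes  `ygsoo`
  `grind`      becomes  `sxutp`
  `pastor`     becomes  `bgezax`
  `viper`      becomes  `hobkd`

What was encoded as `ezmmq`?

stage

A repeating key of period 2 is used — shifts +12, +6 over and over.
Decoding ezmmq: e−12=s, z−6=t, m−12=a, m−6=g, q−12=e.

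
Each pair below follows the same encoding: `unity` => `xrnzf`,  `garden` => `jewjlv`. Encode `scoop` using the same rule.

vgtuw

In unity: u→x is +3, n→r is +4, i→n is +5, t→z is +6 — the shift increases by 1 each position. Letter i (0-indexed) is shifted by i+3, so successive shifts are 3, 4, 5, ….
Applying it to scoop: s+3=v, c+4=g, o+5=t, o+6=u, p+7=w.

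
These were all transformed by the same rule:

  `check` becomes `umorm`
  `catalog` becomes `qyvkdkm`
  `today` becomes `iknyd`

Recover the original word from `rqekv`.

laugh

The output letters match the input read backwards, each shifted +10: check reversed is kcehc. Read the word backwards and shift each letter +10.
Undoing it on rqekv: shift back: r−10=h, q−10=g, e−10=u, k−10=a, v−10=l → hgual; then reverse → laugh.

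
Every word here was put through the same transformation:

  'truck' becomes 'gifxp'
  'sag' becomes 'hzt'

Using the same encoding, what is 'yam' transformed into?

Each pair mirrors across the alphabet (t↔g, r↔i, u↔f): positions sum to 25. Letters are reflected about the middle of the alphabet (position → 25−position): Atbash.
For yam: y↔b, a↔z, m↔n.

bzn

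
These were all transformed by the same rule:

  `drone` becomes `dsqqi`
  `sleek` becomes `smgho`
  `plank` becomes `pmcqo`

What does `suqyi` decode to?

stove

Each letter shifts forward by its position index (0, 1, 2, …) — the shift grows by one for each successive letter.
Decoding suqyi: s−0=s, u−1=t, q−2=o, y−3=v, i−4=e.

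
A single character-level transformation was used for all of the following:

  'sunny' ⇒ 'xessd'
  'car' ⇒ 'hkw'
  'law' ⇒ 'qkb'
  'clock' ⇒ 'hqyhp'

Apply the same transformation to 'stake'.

xykpo

Vowels shift forward by 10 and consonants shift forward by 5.
Applying it to stake: s(cons)+5=x, t(cons)+5=y, a(vowel)+10=k, k(cons)+5=p, e(vowel)+10=o.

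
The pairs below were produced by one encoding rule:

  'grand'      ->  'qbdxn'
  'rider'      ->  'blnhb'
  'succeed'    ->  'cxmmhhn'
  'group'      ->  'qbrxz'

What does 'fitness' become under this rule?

pldxhcc

The shift depends on letter class: consonant g→q is +10, but vowel a→d is +3. Vowels shift forward by 3 and consonants shift forward by 10.
Applying it to fitness: f(cons)+10=p, i(vowel)+3=l, t(cons)+10=d, n(cons)+10=x, e(vowel)+3=h, s(cons)+10=c, s(cons)+10=c.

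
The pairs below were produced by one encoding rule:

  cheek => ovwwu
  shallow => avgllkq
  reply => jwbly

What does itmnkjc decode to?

c(2)→o(14) and h(7)→v(21) fit y≡17x+6 (mod 26); the inverse of 17 mod 26 is 23. This is an affine cipher: with a=0,…,z=25, each position x becomes (17x+6) mod 26.
Decoding itmnkjc: i(8)→23·(8−6)≡20=u; t(19)→23·(19−6)≡13=n; m(12)→23·(12−6)≡8=i; n(13)→23·(13−6)≡5=f; k(10)→23·(10−6)≡14=o; j(9)→23·(9−6)≡17=r; c(2)→23·(2−6)≡12=m (all mod 26).

uniform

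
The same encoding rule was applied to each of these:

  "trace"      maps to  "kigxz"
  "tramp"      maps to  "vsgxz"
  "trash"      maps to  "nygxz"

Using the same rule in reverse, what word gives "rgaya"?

usual

The output letters match the input read backwards, each shifted +6: trace reversed is ecart. Two steps: reverse the string, then apply a Caesar shift of +6.
Decoding rgaya: shift back: r−6=l, g−6=a, a−6=u, y−6=s, a−6=u → lausu; then reverse → usual.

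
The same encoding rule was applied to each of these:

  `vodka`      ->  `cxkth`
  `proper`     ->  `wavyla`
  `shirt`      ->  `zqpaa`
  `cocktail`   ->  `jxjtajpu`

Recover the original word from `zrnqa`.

Shifts by position in vodka: pos 0: v→c (+7), pos 1: o→x (+9), pos 2: d→k (+7), pos 3: k→t (+9) — repeating every 2. A repeating key of period 2 is used — shifts +7, +9 over and over.
Reversing it on zrnqa: z−7=s, r−9=i, n−7=g, q−9=h, a−7=t.

sight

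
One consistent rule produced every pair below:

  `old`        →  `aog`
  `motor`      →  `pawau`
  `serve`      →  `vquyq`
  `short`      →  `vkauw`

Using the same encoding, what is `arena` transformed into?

muqqm

The shift depends on letter class: consonant l→o is +3, but vowel o→a is +12. Vowels shift forward by 12 and consonants shift forward by 3.
Applying it to arena: a(vowel)+12=m, r(cons)+3=u, e(vowel)+12=q, n(cons)+3=q, a(vowel)+12=m.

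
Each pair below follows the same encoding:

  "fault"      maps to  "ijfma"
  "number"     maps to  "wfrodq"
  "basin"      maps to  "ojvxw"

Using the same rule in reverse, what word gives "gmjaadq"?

f(5)→i(8) and a(0)→j(9) fit y≡5x+9 (mod 26); the inverse of 5 mod 26 is 21. Each letter's alphabet position (a=0..z=25) is mapped through 5·x+9 mod 26 — an affine cipher.
Reversing it on gmjaadq: g(6)→21·(6−9)≡15=p; m(12)→21·(12−9)≡11=l; j(9)→21·(9−9)≡0=a; a(0)→21·(0−9)≡19=t; a(0)→21·(0−9)≡19=t; d(3)→21·(3−9)≡4=e; q(16)→21·(16−9)≡17=r (all mod 26).

platter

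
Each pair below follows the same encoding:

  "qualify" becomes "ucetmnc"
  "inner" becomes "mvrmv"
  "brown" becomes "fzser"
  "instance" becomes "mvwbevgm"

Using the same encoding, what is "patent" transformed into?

Shifts by position in qualify: pos 0: q→u (+4), pos 1: u→c (+8), pos 2: a→e (+4), pos 3: l→t (+8) — repeating every 2. A repeating key of period 2 is used — shifts +4, +8 over and over.
For patent: p+4=t, a+8=i, t+4=x, e+8=m, n+4=r, t+8=b.

tixmrb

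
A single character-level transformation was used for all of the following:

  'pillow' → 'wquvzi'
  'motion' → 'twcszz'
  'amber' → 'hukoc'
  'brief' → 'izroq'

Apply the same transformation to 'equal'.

The shift increases by 1 at each position, starting from +7: 7, 8, 9, ….
Applying it to equal: e+7=l, q+8=y, u+9=d, a+10=k, l+11=w.

lydkw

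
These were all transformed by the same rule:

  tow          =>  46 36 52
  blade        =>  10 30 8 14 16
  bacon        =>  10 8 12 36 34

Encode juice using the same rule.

t(#20)→46 and o(#15)→36: differences scale by 2, so n = 2·pos + 6. With a=1..z=26, the number is 2·pos + 6.
Applying it to juice: j=10→26, u=21→48, i=9→24, c=3→12, e=5→16.

26 48 24 12 16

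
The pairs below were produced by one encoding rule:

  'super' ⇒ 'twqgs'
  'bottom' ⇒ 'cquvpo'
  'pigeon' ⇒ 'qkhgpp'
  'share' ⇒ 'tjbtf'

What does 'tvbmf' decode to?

Shifts by position in super: pos 0: s→t (+1), pos 1: u→w (+2), pos 2: p→q (+1), pos 3: e→g (+2) — repeating every 2. It's a Vigenère-style cipher with numeric key [1,2]: position i shifts by key[i mod 2].
Decoding tvbmf: t−1=s, v−2=t, b−1=a, m−2=k, f−1=e.

stake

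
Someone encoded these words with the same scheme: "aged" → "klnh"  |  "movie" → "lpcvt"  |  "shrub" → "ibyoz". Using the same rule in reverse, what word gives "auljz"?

The output letters match the input read backwards, each shifted +7: aged reversed is dega. Read the word backwards and shift each letter +7.
Undoing it on auljz: shift back: a−7=t, u−7=n, l−7=e, j−7=c, z−7=s → tnecs; then reverse → scent.

scent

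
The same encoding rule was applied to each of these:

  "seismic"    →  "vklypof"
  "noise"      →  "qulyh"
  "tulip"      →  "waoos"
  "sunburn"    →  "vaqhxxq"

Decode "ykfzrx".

vector

It's a Vigenère-style cipher with numeric key [3,6]: position i shifts by key[i mod 2].
Decoding ykfzrx: y−3=v, k−6=e, f−3=c, z−6=t, r−3=o, x−6=r.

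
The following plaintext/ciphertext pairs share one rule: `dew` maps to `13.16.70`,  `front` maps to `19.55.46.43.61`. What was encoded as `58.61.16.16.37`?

With a=1..z=26, the number is 3·pos + 1.
Decoding 58.61.16.16.37: 58→(58−1)÷3=19=s, 61→(61−1)÷3=20=t, 16→(16−1)÷3=5=e, 16→(16−1)÷3=5=e, 37→(37−1)÷3=12=l.

steel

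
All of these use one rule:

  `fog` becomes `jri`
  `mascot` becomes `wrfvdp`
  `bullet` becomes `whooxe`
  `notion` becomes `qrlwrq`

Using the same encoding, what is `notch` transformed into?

The word is reversed, then every letter is shifted forward by 3.
For notch: reverse → hcton; then shift: h+3=k, c+3=f, t+3=w, o+3=r, n+3=q.

kfwrq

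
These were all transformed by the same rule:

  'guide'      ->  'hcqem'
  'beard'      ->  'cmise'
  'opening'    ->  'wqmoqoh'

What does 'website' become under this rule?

The shift depends on letter class: consonant g→h is +1, but vowel u→c is +8. Vowels shift forward by 8 and consonants shift forward by 1.
Applying it to website: w(cons)+1=x, e(vowel)+8=m, b(cons)+1=c, s(cons)+1=t, i(vowel)+8=q, t(cons)+1=u, e(vowel)+8=m.

xmctqum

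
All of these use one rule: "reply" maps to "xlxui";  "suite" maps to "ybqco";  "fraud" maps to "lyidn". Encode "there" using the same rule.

zomao

In reply: r→x is +6, e→l is +7, p→x is +8, l→u is +9 — the shift increases by 1 each position. Each letter shifts forward by (position + 6), i.e. 6, 7, 8, … — the shift grows by one for each successive letter.
On there: t+6=z, h+7=o, e+8=m, r+9=a, e+10=o.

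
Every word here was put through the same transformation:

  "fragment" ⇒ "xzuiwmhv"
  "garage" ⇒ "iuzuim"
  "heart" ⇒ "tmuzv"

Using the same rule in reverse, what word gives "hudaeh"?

napkin

f(5)→x(23) and r(17)→z(25) fit y≡11x+20 (mod 26); the inverse of 11 mod 26 is 19. Treating letters as 0–25, the rule is x ↦ 11x + 20 (mod 26).
Reversing it on hudaeh: h(7)→19·(7−20)≡13=n; u(20)→19·(20−20)≡0=a; d(3)→19·(3−20)≡15=p; a(0)→19·(0−20)≡10=k; e(4)→19·(4−20)≡8=i; h(7)→19·(7−20)≡13=n (all mod 26).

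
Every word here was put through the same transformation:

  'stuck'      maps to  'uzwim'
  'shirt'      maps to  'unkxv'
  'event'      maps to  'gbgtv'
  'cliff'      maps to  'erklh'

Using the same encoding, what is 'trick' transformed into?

Shifts by position in stuck: pos 0: s→u (+2), pos 1: t→z (+6), pos 2: u→w (+2), pos 3: c→i (+6) — repeating every 2. It's a Vigenère-style cipher with numeric key [2,6]: position i shifts by key[i mod 2].
For trick: t+2=v, r+6=x, i+2=k, c+6=i, k+2=m.

vxkim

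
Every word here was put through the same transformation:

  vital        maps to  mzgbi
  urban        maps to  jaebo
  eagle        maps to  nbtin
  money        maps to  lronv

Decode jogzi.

until

Treating letters as 0–25, the rule is x ↦ 3x + 1 (mod 26).
Decoding jogzi: j(9)→9·(9−1)≡20=u; o(14)→9·(14−1)≡13=n; g(6)→9·(6−1)≡19=t; z(25)→9·(25−1)≡8=i; i(8)→9·(8−1)≡11=l (all mod 26).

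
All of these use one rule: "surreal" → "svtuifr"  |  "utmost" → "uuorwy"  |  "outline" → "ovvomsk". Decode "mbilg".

magic

In surreal: s→s is +0, u→v is +1, r→t is +2, r→u is +3 — the shift increases by 1 each position. Letter i (0-indexed) is shifted by i+0, so successive shifts are 0, 1, 2, ….
Decoding mbilg: m−0=m, b−1=a, i−2=g, l−3=i, g−4=c.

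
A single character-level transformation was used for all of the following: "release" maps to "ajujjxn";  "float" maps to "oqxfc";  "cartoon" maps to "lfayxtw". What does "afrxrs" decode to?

Shifts by position in release: pos 0: r→a (+9), pos 1: e→j (+5), pos 2: l→u (+9), pos 3: e→j (+5) — repeating every 2. It's a Vigenère-style cipher with numeric key [9,5]: position i shifts by key[i mod 2].
Undoing it on afrxrs: a−9=r, f−5=a, r−9=i, x−5=s, r−9=i, s−5=n.

raisin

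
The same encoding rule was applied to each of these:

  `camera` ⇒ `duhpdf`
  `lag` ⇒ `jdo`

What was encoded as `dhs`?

pea

The output letters match the input read backwards, each shifted +3: camera reversed is aremac. Read the word backwards and shift each letter +3.
Undoing it on dhs: shift back: d−3=a, h−3=e, s−3=p → aep; then reverse → pea.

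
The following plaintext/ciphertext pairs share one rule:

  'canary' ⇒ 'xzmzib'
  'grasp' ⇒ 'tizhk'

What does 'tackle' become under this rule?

gzxpov

Each pair mirrors across the alphabet (c↔x, a↔z, n↔m): positions sum to 25. Each letter is replaced by its mirror in the alphabet: a↔z, b↔y, c↔x, and so on (the Atbash cipher).
For tackle: t↔g, a↔z, c↔x, k↔p, l↔o, e↔v.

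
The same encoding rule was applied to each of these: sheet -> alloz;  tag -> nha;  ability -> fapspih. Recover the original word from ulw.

pen

Two steps: reverse the string, then apply a Caesar shift of +7.
Reversing it on ulw: shift back: u−7=n, l−7=e, w−7=p → nep; then reverse → pen.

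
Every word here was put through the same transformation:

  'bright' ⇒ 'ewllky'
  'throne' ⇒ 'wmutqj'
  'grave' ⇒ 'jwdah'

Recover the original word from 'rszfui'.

onward

Shifts by position in bright: pos 0: b→e (+3), pos 1: r→w (+5), pos 2: i→l (+3), pos 3: g→l (+5) — repeating every 2. A repeating key of period 2 is used — shifts +3, +5 over and over.
Decoding rszfui: r−3=o, s−5=n, z−3=w, f−5=a, u−3=r, i−5=d.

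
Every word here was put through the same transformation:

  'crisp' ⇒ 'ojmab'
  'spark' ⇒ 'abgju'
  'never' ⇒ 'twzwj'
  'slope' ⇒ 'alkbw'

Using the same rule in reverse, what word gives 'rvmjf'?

c(2)→o(14) and r(17)→j(9) fit y≡17x+6 (mod 26); the inverse of 17 mod 26 is 23. Treating letters as 0–25, the rule is x ↦ 17x + 6 (mod 26).
Undoing it on rvmjf: r(17)→23·(17−6)≡19=t; v(21)→23·(21−6)≡7=h; m(12)→23·(12−6)≡8=i; j(9)→23·(9−6)≡17=r; f(5)→23·(5−6)≡3=d (all mod 26).

third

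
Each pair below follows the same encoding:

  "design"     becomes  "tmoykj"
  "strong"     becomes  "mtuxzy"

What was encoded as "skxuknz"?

The output letters match the input read backwards, each shifted +6: design reversed is ngised. Two steps: reverse the string, then apply a Caesar shift of +6.
Undoing it on skxuknz: shift back: s−6=m, k−6=e, x−6=r, u−6=o, k−6=e, n−6=h, z−6=t → meroeht; then reverse → theorem.

theorem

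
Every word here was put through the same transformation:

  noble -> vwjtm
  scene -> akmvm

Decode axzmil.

spread

Compare letters: n→v is +8, o→w is +8, b→j is +8 — a constant shift. Every letter moves 8 places later in the alphabet, wrapping around z→a.
Decoding axzmil: a−8=s, x−8=p, z−8=r, m−8=e, i−8=a, l−8=d.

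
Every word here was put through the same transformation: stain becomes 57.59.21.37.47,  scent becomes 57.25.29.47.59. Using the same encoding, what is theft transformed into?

s(#19)→57 and t(#20)→59: differences scale by 2, so n = 2·pos + 19. The formula is n = 2×(alphabet index, a=1) + 19.
Applying it to theft: t=20→59, h=8→35, e=5→29, f=6→31, t=20→59.

59.35.29.31.59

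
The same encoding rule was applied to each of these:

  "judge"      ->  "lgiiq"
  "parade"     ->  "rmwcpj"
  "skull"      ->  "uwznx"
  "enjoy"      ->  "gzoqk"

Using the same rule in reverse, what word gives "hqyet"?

Shifts by position in judge: pos 0: j→l (+2), pos 1: u→g (+12), pos 2: d→i (+5), pos 3: g→i (+2), pos 4: e→q (+12) — repeating every 3. The shifts repeat in a cycle of length 3: positions 0,1,… shift by +2, +12, +5, then the pattern repeats.
Undoing it on hqyet: h−2=f, q−12=e, y−5=t, e−2=c, t−12=h.

fetch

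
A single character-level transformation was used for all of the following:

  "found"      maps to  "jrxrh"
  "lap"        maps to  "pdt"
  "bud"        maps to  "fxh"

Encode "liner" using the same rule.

The shift depends on letter class: consonant f→j is +4, but vowel o→r is +3. The rule splits by letter class: vowels +3, consonants +4.
Applying it to liner: l(cons)+4=p, i(vowel)+3=l, n(cons)+4=r, e(vowel)+3=h, r(cons)+4=v.

plrhv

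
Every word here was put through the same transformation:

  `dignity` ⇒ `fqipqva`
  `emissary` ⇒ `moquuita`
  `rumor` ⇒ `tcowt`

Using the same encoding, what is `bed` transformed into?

dmf

The shift depends on letter class: consonant d→f is +2, but vowel i→q is +8. Vowels shift forward by 8 and consonants shift forward by 2.
For bed: b(cons)+2=d, e(vowel)+8=m, d(cons)+2=f.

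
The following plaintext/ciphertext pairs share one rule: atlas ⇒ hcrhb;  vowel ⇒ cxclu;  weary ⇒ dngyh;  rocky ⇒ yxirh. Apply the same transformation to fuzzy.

Shifts by position in atlas: pos 0: a→h (+7), pos 1: t→c (+9), pos 2: l→r (+6), pos 3: a→h (+7), pos 4: s→b (+9) — repeating every 3. The shifts repeat in a cycle of length 3: positions 0,1,… shift by +7, +9, +6, then the pattern repeats.
On fuzzy: f+7=m, u+9=d, z+6=f, z+7=g, y+9=h.

mdfgh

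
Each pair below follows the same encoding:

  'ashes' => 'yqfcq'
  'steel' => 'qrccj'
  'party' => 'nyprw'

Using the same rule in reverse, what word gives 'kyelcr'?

magnet

Compare letters: a→y is +24, s→q is +24, h→f is +24 — a constant shift. Every letter moves 24 places later in the alphabet, wrapping around z→a.
Decoding kyelcr: k−24=m, y−24=a, e−24=g, l−24=n, c−24=e, r−24=t.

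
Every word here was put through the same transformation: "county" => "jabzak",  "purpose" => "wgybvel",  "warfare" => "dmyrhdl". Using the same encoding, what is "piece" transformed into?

wulol

The shifts repeat in a cycle of length 2: positions 0,1,… shift by +7, +12, then the pattern repeats.
For piece: p+7=w, i+12=u, e+7=l, c+12=o, e+7=l.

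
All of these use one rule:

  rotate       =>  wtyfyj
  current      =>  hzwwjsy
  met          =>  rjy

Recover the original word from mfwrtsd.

harmony

Compare letters: r→w is +5, o→t is +5, t→y is +5 — a constant shift. Each letter is shifted forward by 5 in the alphabet (a Caesar shift of +5).
Reversing it on mfwrtsd: m−5=h, f−5=a, w−5=r, r−5=m, t−5=o, s−5=n, d−5=y.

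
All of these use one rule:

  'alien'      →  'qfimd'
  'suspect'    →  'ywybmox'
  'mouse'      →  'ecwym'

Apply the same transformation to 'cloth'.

a(0)→q(16) and l(11)→f(5) fit y≡25x+16 (mod 26); the inverse of 25 mod 26 is 25. Each letter's alphabet position (a=0..z=25) is mapped through 25·x+16 mod 26 — an affine cipher.
For cloth: c(2)→25·2+16≡14=o; l(11)→25·11+16≡5=f; o(14)→25·14+16≡2=c; t(19)→25·19+16≡23=x; h(7)→25·7+16≡9=j (all mod 26).

ofcxj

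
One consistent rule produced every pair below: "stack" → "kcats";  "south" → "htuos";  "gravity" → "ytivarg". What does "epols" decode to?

The output letters match the input read backwards: stack reversed is kcats. The word is simply reversed.
Decoding epols: then reverse → slope.

slope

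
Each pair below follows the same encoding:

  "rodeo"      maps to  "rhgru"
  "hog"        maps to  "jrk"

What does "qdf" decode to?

can

The output letters match the input read backwards, each shifted +3: rodeo reversed is oedor. The word is reversed, then every letter is shifted forward by 3.
Undoing it on qdf: shift back: q−3=n, d−3=a, f−3=c → nac; then reverse → can.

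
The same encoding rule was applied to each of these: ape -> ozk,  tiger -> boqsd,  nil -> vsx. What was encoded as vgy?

owl

Two steps: reverse the string, then apply a Caesar shift of +10.
Decoding vgy: shift back: v−10=l, g−10=w, y−10=o → lwo; then reverse → owl.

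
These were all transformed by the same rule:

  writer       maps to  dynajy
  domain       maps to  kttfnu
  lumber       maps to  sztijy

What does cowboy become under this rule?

The shift depends on letter class: consonant w→d is +7, but vowel i→n is +5. The rule splits by letter class: vowels +5, consonants +7.
On cowboy: c(cons)+7=j, o(vowel)+5=t, w(cons)+7=d, b(cons)+7=i, o(vowel)+5=t, y(cons)+7=f.

jtditf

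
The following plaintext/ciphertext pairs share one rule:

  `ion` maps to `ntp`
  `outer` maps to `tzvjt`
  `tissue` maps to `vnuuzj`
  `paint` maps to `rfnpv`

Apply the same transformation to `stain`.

The shift depends on letter class: consonant n→p is +2, but vowel i→n is +5. Two shifts are in play — +5 for a/e/i/o/u, +2 for every other letter.
On stain: s(cons)+2=u, t(cons)+2=v, a(vowel)+5=f, i(vowel)+5=n, n(cons)+2=p.

uvfnp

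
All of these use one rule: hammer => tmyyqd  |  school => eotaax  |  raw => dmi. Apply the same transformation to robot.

danaf

Compare letters: h→t is +12, a→m is +12, m→y is +12 — a constant shift. It's a constant shift of +12 (ROT12).
For robot: r+12=d, o+12=a, b+12=n, o+12=a, t+12=f.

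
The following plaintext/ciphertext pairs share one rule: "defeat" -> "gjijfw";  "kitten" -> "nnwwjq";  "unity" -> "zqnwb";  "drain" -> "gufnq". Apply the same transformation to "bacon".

efftq

The shift depends on letter class: consonant d→g is +3, but vowel e→j is +5. Vowels shift forward by 5 and consonants shift forward by 3.
Applying it to bacon: b(cons)+3=e, a(vowel)+5=f, c(cons)+3=f, o(vowel)+5=t, n(cons)+3=q.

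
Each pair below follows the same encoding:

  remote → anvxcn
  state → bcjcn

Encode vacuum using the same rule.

ejlddv

Each letter is shifted forward by 9 in the alphabet (a Caesar shift of +9).
Applying it to vacuum: v+9=e, a+9=j, c+9=l, u+9=d, u+9=d, m+9=v.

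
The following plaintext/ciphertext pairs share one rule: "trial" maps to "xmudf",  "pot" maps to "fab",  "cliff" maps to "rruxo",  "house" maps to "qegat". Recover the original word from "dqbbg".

upper

The output letters match the input read backwards, each shifted +12: trial reversed is lairt. The word is reversed, then every letter is shifted forward by 12.
Decoding dqbbg: shift back: d−12=r, q−12=e, b−12=p, b−12=p, g−12=u → reppu; then reverse → upper.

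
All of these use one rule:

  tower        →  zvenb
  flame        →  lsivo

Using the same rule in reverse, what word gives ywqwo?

In tower: t→z is +6, o→v is +7, w→e is +8, e→n is +9 — the shift increases by 1 each position. Letter i (0-indexed) is shifted by i+6, so successive shifts are 6, 7, 8, ….
Undoing it on ywqwo: y−6=s, w−7=p, q−8=i, w−9=n, o−10=e.

spine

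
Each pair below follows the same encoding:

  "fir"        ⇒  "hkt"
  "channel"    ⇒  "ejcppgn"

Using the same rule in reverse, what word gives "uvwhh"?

Each letter is shifted forward by 2 in the alphabet (a Caesar shift of +2).
Undoing it on uvwhh: u−2=s, v−2=t, w−2=u, h−2=f, h−2=f.

stuff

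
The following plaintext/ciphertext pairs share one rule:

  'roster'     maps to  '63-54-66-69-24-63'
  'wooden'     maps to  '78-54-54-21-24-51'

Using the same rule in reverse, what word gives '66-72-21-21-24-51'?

sudden

r(#18)→63 and o(#15)→54: differences scale by 3, so n = 3·pos + 9. Each letter becomes 3×(its alphabet position, a=1..z=26) + 9.
Decoding 66-72-21-21-24-51: 66→(66−9)÷3=19=s, 72→(72−9)÷3=21=u, 21→(21−9)÷3=4=d, 21→(21−9)÷3=4=d, 24→(24−9)÷3=5=e, 51→(51−9)÷3=14=n.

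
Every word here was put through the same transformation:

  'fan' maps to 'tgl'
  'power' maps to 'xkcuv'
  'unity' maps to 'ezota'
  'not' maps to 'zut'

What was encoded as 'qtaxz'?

The word is reversed, then every letter is shifted forward by 6.
Undoing it on qtaxz: shift back: q−6=k, t−6=n, a−6=u, x−6=r, z−6=t → knurt; then reverse → trunk.

trunk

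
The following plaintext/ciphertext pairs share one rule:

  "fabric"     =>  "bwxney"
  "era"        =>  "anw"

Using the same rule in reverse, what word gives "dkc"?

This is a Caesar cipher with shift 22.
Reversing it on dkc: d−22=h, k−22=o, c−22=g.

hog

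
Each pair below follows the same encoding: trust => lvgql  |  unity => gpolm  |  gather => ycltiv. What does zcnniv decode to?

t(19)→l(11) and r(17)→v(21) fit y≡21x+2 (mod 26); the inverse of 21 mod 26 is 5. Treating letters as 0–25, the rule is x ↦ 21x + 2 (mod 26).
Undoing it on zcnniv: z(25)→5·(25−2)≡11=l; c(2)→5·(2−2)≡0=a; n(13)→5·(13−2)≡3=d; n(13)→5·(13−2)≡3=d; i(8)→5·(8−2)≡4=e; v(21)→5·(21−2)≡17=r (all mod 26).

ladder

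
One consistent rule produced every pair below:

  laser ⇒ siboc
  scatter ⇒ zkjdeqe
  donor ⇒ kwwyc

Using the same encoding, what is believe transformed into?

Letter i (0-indexed) is shifted by i+7, so successive shifts are 7, 8, 9, ….
Applying it to believe: b+7=i, e+8=m, l+9=u, i+10=s, e+11=p, v+12=h, e+13=r.

imusphr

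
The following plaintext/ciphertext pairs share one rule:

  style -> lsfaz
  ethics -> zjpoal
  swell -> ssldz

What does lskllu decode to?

needle

The word is reversed, then every letter is shifted forward by 7.
Undoing it on lskllu: shift back: l−7=e, s−7=l, k−7=d, l−7=e, l−7=e, u−7=n → eldeen; then reverse → needle.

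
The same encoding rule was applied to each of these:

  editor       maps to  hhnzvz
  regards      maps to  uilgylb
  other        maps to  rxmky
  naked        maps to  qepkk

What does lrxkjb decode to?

In editor: e→h is +3, d→h is +4, i→n is +5, t→z is +6 — the shift increases by 1 each position. Letter i (0-indexed) is shifted by i+3, so successive shifts are 3, 4, 5, ….
Undoing it on lrxkjb: l−3=i, r−4=n, x−5=s, k−6=e, j−7=c, b−8=t.

insect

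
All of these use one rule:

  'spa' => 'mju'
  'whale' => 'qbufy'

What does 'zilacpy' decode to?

Each letter is shifted forward by 20 in the alphabet (a Caesar shift of +20).
Undoing it on zilacpy: z−20=f, i−20=o, l−20=r, a−20=g, c−20=i, p−20=v, y−20=e.

forgive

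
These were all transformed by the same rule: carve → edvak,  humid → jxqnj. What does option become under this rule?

qsxnuu

Each letter shifts forward by (position + 2), i.e. 2, 3, 4, … — the shift grows by one for each successive letter.
For option: o+2=q, p+3=s, t+4=x, i+5=n, o+6=u, n+7=u.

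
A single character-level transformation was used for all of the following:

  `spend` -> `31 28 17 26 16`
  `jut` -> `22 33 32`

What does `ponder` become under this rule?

28 27 26 16 17 30

Letters become their 1-based position plus 12 (so a→13, b→14, …).
For ponder: p=16→28, o=15→27, n=14→26, d=4→16, e=5→17, r=18→30.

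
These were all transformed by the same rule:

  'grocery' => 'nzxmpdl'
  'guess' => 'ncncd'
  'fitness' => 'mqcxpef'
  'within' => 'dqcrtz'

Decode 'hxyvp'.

apple

In grocery: g→n is +7, r→z is +8, o→x is +9, c→m is +10 — the shift increases by 1 each position. Each letter shifts forward by (position + 7), i.e. 7, 8, 9, … — the shift grows by one for each successive letter.
Undoing it on hxyvp: h−7=a, x−8=p, y−9=p, v−10=l, p−11=e.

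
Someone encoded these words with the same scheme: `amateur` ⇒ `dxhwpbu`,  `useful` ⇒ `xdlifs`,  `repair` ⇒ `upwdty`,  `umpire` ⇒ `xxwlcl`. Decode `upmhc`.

The shifts repeat in a cycle of length 3: positions 0,1,… shift by +3, +11, +7, then the pattern repeats.
Reversing it on upmhc: u−3=r, p−11=e, m−7=f, h−3=e, c−11=r.

refer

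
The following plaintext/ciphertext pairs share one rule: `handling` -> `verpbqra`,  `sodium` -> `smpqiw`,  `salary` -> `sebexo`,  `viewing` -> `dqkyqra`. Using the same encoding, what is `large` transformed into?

bexak

h(7)→v(21) and a(0)→e(4) fit y≡21x+4 (mod 26); the inverse of 21 mod 26 is 5. Each letter's alphabet position (a=0..z=25) is mapped through 21·x+4 mod 26 — an affine cipher.
For large: l(11)→21·11+4≡1=b; a(0)→21·0+4≡4=e; r(17)→21·17+4≡23=x; g(6)→21·6+4≡0=a; e(4)→21·4+4≡10=k (all mod 26).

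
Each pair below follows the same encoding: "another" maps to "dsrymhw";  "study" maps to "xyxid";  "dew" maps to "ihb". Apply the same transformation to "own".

rbs

Vowels shift forward by 3 and consonants shift forward by 5.
On own: o(vowel)+3=r, w(cons)+5=b, n(cons)+5=s.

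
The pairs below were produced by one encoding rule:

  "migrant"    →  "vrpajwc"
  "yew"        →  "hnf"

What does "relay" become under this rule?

Compare letters: m→v is +9, i→r is +9, g→p is +9 — a constant shift. It's a constant shift of +9 (ROT9).
Applying it to relay: r+9=a, e+9=n, l+9=u, a+9=j, y+9=h.

anujh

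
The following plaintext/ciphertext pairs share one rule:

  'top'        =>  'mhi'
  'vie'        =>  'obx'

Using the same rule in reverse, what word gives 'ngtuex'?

unable

Compare letters: t→m is +19, o→h is +19, p→i is +19 — a constant shift. Each letter is shifted forward by 19 in the alphabet (a Caesar shift of +19).
Undoing it on ngtuex: n−19=u, g−19=n, t−19=a, u−19=b, e−19=l, x−19=e.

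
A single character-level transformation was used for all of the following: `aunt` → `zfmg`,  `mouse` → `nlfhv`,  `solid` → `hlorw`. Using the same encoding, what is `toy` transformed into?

Each pair mirrors across the alphabet (a↔z, u↔f, n↔m): positions sum to 25. This is the alphabet-reversal cipher (Atbash): a becomes z, b becomes y, etc.
For toy: t↔g, o↔l, y↔b.

glb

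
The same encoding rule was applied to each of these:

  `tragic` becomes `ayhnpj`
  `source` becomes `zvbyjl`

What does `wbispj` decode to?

public

Compare letters: t→a is +7, r→y is +7, a→h is +7 — a constant shift. It's a constant shift of +7 (ROT7).
Decoding wbispj: w−7=p, b−7=u, i−7=b, s−7=l, p−7=i, j−7=c.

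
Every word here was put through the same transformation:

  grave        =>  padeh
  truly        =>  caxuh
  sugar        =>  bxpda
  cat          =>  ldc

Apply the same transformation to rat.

The shift depends on letter class: consonant g→p is +9, but vowel a→d is +3. Two shifts are in play — +3 for a/e/i/o/u, +9 for every other letter.
Applying it to rat: r(cons)+9=a, a(vowel)+3=d, t(cons)+9=c.

adc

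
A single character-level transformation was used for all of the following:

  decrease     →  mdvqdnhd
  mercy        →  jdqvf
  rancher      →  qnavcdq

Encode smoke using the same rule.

d(3)→m(12) and e(4)→d(3) fit y≡17x+13 (mod 26); the inverse of 17 mod 26 is 23. Treating letters as 0–25, the rule is x ↦ 17x + 13 (mod 26).
For smoke: s(18)→17·18+13≡7=h; m(12)→17·12+13≡9=j; o(14)→17·14+13≡17=r; k(10)→17·10+13≡1=b; e(4)→17·4+13≡3=d (all mod 26).

hjrbd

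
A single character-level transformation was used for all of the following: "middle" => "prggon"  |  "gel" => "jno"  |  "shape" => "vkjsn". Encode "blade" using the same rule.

Vowels shift forward by 9 and consonants shift forward by 3.
Applying it to blade: b(cons)+3=e, l(cons)+3=o, a(vowel)+9=j, d(cons)+3=g, e(vowel)+9=n.

eojgn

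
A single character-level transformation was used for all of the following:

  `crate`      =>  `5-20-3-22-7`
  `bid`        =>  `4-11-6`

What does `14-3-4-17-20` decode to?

Each letter is replaced by its alphabet position (a=1..z=26) + 2.
Undoing it on 14-3-4-17-20: 14→(14−2)÷1=12=l, 3→(3−2)÷1=1=a, 4→(4−2)÷1=2=b, 17→(17−2)÷1=15=o, 20→(20−2)÷1=18=r.

labor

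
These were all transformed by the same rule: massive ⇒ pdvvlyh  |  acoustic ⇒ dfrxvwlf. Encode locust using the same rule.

orfxvw

Compare letters: m→p is +3, a→d is +3, s→v is +3 — a constant shift. Each letter is shifted forward by 3 in the alphabet (a Caesar shift of +3).
On locust: l+3=o, o+3=r, c+3=f, u+3=x, s+3=v, t+3=w.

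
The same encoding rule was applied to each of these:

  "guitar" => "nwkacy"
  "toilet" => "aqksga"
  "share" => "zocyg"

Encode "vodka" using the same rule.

cqkrc

Vowels shift forward by 2 and consonants shift forward by 7.
For vodka: v(cons)+7=c, o(vowel)+2=q, d(cons)+7=k, k(cons)+7=r, a(vowel)+2=c.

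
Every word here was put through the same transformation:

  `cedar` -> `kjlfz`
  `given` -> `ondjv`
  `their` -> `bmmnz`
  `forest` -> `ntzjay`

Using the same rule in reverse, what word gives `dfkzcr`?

vacuum

Shifts by position in cedar: pos 0: c→k (+8), pos 1: e→j (+5), pos 2: d→l (+8), pos 3: a→f (+5) — repeating every 2. It's a Vigenère-style cipher with numeric key [8,5]: position i shifts by key[i mod 2].
Undoing it on dfkzcr: d−8=v, f−5=a, k−8=c, z−5=u, c−8=u, r−5=m.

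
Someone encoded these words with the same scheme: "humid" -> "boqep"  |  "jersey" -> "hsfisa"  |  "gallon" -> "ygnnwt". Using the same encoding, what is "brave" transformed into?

jfgrs

h(7)→b(1) and u(20)→o(14) fit y≡3x+6 (mod 26); the inverse of 3 mod 26 is 9. This is an affine cipher: with a=0,…,z=25, each position x becomes (3x+6) mod 26.
On brave: b(1)→3·1+6≡9=j; r(17)→3·17+6≡5=f; a(0)→3·0+6≡6=g; v(21)→3·21+6≡17=r; e(4)→3·4+6≡18=s (all mod 26).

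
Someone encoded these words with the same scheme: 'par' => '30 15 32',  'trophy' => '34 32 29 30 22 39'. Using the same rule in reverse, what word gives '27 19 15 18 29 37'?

p is letter #16 and maps to 30: an offset of 14. Letters become their 1-based position plus 14 (so a→15, b→16, …).
Decoding 27 19 15 18 29 37: 27→(27−14)÷1=13=m, 19→(19−14)÷1=5=e, 15→(15−14)÷1=1=a, 18→(18−14)÷1=4=d, 29→(29−14)÷1=15=o, 37→(37−14)÷1=23=w.

meadow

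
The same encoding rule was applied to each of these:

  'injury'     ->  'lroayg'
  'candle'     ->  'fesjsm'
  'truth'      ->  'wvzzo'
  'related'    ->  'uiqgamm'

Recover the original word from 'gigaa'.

In injury: i→l is +3, n→r is +4, j→o is +5, u→a is +6 — the shift increases by 1 each position. Letter i (0-indexed) is shifted by i+3, so successive shifts are 3, 4, 5, ….
Reversing it on gigaa: g−3=d, i−4=e, g−5=b, a−6=u, a−7=t.

debut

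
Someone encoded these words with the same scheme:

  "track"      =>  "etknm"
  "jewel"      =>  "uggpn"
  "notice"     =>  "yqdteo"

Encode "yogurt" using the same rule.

It's a Vigenère-style cipher with numeric key [11,2,10]: position i shifts by key[i mod 3].
On yogurt: y+11=j, o+2=q, g+10=q, u+11=f, r+2=t, t+10=d.

jqqftd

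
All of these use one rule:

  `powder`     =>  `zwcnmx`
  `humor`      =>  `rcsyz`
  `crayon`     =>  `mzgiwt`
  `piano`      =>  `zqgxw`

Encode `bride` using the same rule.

Shifts by position in powder: pos 0: p→z (+10), pos 1: o→w (+8), pos 2: w→c (+6), pos 3: d→n (+10), pos 4: e→m (+8), pos 5: r→x (+6) — repeating every 3. The shifts repeat in a cycle of length 3: positions 0,1,… shift by +10, +8, +6, then the pattern repeats.
For bride: b+10=l, r+8=z, i+6=o, d+10=n, e+8=m.

lzonm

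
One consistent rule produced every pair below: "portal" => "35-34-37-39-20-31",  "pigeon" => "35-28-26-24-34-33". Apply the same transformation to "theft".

p is letter #16 and maps to 35: an offset of 19. The number is (letter's place in the alphabet, a=1) + 19.
For theft: t=20→39, h=8→27, e=5→24, f=6→25, t=20→39.

39-27-24-25-39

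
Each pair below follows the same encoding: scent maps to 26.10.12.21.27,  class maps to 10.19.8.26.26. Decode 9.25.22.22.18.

Each letter is replaced by its alphabet position (a=1..z=26) + 7.
Undoing it on 9.25.22.22.18: 9→(9−7)÷1=2=b, 25→(25−7)÷1=18=r, 22→(22−7)÷1=15=o, 22→(22−7)÷1=15=o, 18→(18−7)÷1=11=k.

brook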